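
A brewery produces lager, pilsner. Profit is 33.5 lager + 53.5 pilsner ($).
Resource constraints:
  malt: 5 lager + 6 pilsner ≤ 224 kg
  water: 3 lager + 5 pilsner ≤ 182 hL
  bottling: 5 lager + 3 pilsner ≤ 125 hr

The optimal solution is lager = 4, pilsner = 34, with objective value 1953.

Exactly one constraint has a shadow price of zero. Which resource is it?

bottling

malt: 224/224 (binding)
water: 182/182 (binding)
bottling: 122/125 (slack 3)
By complementary slackness, a constraint with positive slack has shadow price 0 → bottling.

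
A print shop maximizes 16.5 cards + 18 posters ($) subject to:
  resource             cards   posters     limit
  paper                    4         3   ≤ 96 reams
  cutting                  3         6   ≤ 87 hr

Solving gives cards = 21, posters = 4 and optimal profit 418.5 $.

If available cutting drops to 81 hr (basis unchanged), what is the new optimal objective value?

409.5

At the optimum: paper uses 96 of 96 (binding); cutting uses 87 of 87 (binding).
The binding rows give the dual system: 4·y_paper + 3·y_cutting = 16.5 and 3·y_paper + 6·y_cutting = 18.
This yields shadow prices y_paper = 3, y_cutting = 1.5.
Δz = y_cutting·Δb = 1.5 × (-6) = -9, so new z* = 418.5 − 9 = 409.5.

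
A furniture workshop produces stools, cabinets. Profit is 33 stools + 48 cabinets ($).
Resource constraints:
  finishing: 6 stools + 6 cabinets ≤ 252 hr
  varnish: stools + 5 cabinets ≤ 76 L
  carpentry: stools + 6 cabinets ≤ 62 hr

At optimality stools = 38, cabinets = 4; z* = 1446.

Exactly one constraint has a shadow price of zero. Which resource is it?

finishing: 252/252 (binding)
varnish: 58/76 (slack 18)
carpentry: 62/62 (binding)
By complementary slackness, a constraint with positive slack has shadow price 0 → varnish.

varnish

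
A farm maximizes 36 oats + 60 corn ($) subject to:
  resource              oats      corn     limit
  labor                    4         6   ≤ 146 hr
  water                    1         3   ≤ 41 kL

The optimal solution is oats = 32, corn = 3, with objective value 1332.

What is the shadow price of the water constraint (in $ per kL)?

4

At the optimum: labor uses 146 of 146 (binding); water uses 41 of 41 (binding).
The binding rows give the dual system: 4·y_labor + 1·y_water = 36 and 6·y_labor + 3·y_water = 60.
Solving: y_labor = 8, y_water = 4.
Shadow price of water = 4.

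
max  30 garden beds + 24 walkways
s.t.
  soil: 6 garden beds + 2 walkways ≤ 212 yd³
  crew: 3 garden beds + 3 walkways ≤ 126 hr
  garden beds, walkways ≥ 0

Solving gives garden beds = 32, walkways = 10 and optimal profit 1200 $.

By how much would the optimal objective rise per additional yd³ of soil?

Both soil and crew are binding at x*.
The binding rows give the dual system: 6·y_soil + 3·y_crew = 30 and 2·y_soil + 3·y_crew = 24.
Solving: y_soil = 1.5, y_crew = 7.
Shadow price of soil = 1.5.

1.5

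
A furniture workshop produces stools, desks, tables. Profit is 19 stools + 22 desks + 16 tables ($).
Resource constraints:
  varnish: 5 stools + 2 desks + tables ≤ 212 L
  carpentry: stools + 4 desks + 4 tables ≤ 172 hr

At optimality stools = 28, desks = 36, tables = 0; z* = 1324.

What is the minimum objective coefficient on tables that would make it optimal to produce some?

19

Both varnish and carpentry are binding at x*.
The binding rows give the dual system: 5·y_varnish + 1·y_carpentry = 19 and 2·y_varnish + 4·y_carpentry = 22.
→ y_varnish = 3 and y_carpentry = 4.
tables enters the basis when its profit ≥ yᵀa₃ = 3·1 + 4·4 = 19.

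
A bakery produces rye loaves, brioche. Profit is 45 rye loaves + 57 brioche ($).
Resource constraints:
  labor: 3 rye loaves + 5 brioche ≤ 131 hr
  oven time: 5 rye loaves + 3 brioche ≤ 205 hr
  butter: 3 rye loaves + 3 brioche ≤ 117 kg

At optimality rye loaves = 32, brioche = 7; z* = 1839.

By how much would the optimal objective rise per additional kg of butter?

Check each constraint at x*: labor 131/131 (tight); oven time 181/205 (slack 24); butter 117/117 (tight).
Since oven time is not tight, its dual is 0.
From A_Bᵀ y = c: 3·y_labor + 3·y_butter = 45; 5·y_labor + 3·y_butter = 57.
Solving: y_labor = 6, y_butter = 9.
Shadow price of butter = 9.

9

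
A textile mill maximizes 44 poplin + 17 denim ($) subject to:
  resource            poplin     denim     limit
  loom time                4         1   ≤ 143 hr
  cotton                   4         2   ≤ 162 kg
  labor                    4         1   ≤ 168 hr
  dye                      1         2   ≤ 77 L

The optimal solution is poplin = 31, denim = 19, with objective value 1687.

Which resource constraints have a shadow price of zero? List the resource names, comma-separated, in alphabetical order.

loom time: 143/143 (binding)
cotton: 162/162 (binding)
labor: 143/168 (slack 25)
dye: 69/77 (slack 8)
By complementary slackness, a constraint with positive slack has shadow price 0 → dye, labor.

dye, labor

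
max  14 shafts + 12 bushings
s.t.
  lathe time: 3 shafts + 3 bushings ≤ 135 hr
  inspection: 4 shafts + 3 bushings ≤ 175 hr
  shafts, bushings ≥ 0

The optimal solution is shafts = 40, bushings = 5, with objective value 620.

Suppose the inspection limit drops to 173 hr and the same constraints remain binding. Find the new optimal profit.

616

Check each constraint at x*: lathe time 135/135 (tight); inspection 175/175 (tight).
Dual feasibility on the basic columns requires 3·y_lathe time + 4·y_inspection = 14, 3·y_lathe time + 3·y_inspection = 12.
Solving: y_lathe time = 2, y_inspection = 2.
Δz = y_inspection·Δb = 2 × (-2) = -4, so new z* = 620 − 4 = 616.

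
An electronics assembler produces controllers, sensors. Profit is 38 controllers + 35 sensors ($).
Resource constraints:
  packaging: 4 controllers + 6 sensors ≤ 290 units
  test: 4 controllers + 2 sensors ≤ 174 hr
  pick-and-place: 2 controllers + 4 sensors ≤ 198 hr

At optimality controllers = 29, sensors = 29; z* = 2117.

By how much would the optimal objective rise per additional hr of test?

5.5

Check each constraint at x*: packaging 290/290 (tight); test 174/174 (tight); pick-and-place 174/198 (slack 24).
Since pick-and-place is not tight, its dual is 0.
From A_Bᵀ y = c: 4·y_packaging + 4·y_test = 38; 6·y_packaging + 2·y_test = 35.
→ y_packaging = 4 and y_test = 5.5.
Shadow price of test = 5.5.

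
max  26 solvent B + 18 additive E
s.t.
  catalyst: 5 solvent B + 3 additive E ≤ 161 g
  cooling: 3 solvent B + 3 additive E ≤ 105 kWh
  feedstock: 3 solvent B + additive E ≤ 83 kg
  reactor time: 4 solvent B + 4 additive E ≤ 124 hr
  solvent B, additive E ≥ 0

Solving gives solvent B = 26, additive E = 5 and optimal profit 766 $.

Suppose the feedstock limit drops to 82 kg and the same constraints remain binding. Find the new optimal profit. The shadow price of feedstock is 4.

762

Δb = -1, so new z* = 766 + (4)·(-1) = 766 − 4 = 762.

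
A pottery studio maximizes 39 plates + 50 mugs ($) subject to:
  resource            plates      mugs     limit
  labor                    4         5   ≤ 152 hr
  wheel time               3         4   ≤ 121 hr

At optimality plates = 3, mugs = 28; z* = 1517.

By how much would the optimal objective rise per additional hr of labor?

6

Both labor and wheel time are binding at x*.
The binding rows give the dual system: 4·y_labor + 3·y_wheel time = 39 and 5·y_labor + 4·y_wheel time = 50.
→ y_labor = 6 and y_wheel time = 5.
Shadow price of labor = 6.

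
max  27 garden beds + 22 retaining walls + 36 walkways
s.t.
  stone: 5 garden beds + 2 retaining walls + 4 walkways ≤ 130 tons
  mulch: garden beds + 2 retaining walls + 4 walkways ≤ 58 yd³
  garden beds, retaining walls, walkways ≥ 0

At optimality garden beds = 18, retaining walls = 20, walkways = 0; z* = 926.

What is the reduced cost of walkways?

-8

Both stone and mulch are binding at x*.
Dual feasibility on the basic columns requires 5·y_stone + 1·y_mulch = 27, 2·y_stone + 2·y_mulch = 22.
Solving: y_stone = 4, y_mulch = 7.
Reduced cost of walkways: c₃ − yᵀa₃ = 36 − (4·4 + 7·4) = 36 − 44 = -8.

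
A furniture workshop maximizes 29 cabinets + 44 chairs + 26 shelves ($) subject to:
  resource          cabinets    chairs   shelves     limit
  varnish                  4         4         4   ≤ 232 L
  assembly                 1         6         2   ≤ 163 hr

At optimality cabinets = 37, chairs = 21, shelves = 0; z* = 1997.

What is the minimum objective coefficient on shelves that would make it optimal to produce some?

Both varnish and assembly are binding at x*.
From A_Bᵀ y = c: 4·y_varnish + 1·y_assembly = 29; 4·y_varnish + 6·y_assembly = 44.
Solving: y_varnish = 6.5, y_assembly = 3.
shelves enters the basis when its profit ≥ yᵀa₃ = 6.5·4 + 3·2 = 32.

32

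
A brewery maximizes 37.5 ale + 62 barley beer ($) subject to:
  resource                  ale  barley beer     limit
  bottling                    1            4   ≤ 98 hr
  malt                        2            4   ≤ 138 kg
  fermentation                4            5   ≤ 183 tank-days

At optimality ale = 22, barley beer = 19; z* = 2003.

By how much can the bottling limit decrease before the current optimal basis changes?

52.25

Binding constraints: bottling, fermentation. The basis is B = [[1,4],[4,5]] with det -11.
Per unit decrease in bottling, x* moves by d = (0.4545, -0.3636).
The basis stays optimal until barley beer reaches 0; allowable decrease = 52.25 hr.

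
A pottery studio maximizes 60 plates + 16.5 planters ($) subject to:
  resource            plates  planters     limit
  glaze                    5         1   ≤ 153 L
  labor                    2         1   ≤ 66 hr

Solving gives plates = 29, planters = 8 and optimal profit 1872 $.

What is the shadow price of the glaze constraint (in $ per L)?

9

Both glaze and labor are binding at x*.
The binding rows give the dual system: 5·y_glaze + 2·y_labor = 60 and 1·y_glaze + 1·y_labor = 16.5.
Solving: y_glaze = 9, y_labor = 7.5.
Shadow price of glaze = 9.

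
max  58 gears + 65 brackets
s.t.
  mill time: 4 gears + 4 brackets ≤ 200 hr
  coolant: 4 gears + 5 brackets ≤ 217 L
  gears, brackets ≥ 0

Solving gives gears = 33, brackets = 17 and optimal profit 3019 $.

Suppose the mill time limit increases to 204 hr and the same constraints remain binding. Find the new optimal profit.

Check each constraint at x*: mill time 200/200 (tight); coolant 217/217 (tight).
Dual feasibility on the basic columns requires 4·y_mill time + 4·y_coolant = 58, 4·y_mill time + 5·y_coolant = 65.
This yields shadow prices y_mill time = 7.5, y_coolant = 7.
Δz = y_mill time·Δb = 7.5 × (4) = 30, so new z* = 3019 + 30 = 3049.

3049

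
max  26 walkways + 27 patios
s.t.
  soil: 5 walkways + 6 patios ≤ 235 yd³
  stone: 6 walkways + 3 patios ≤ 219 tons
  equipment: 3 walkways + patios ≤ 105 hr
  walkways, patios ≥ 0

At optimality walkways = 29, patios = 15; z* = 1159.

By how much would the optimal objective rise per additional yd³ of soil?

4

Binding: soil and stone. Non-binding: equipment (3 unused).
By complementary slackness, y = 0 for the non-binding constraint.
Dual feasibility on the basic columns requires 5·y_soil + 6·y_stone = 26, 6·y_soil + 3·y_stone = 27.
This yields shadow prices y_soil = 4, y_stone = 1.
Shadow price of soil = 4.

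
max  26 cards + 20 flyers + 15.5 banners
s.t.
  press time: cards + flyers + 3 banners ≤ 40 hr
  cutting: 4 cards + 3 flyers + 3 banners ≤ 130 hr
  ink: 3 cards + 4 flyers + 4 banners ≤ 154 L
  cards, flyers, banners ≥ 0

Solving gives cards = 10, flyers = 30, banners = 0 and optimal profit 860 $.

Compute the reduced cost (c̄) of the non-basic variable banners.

-8.5

Check each constraint at x*: press time 40/40 (tight); cutting 130/130 (tight); ink 150/154 (slack 4).
Since ink is not tight, its dual is 0.
From A_Bᵀ y = c: 1·y_press time + 4·y_cutting = 26; 1·y_press time + 3·y_cutting = 20.
This yields shadow prices y_press time = 2, y_cutting = 6.
Reduced cost of banners: c₃ − yᵀa₃ = 15.5 − (2·3 + 6·3) = 15.5 − 24 = -8.5.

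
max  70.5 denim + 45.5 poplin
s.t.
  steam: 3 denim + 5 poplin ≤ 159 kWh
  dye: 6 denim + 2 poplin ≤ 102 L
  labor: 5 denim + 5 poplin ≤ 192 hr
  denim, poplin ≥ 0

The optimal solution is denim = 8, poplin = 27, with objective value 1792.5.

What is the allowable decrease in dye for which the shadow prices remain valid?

Binding constraints: steam, dye. The basis is B = [[3,5],[6,2]] with det -24.
Per unit decrease in dye, x* moves by d = (-0.2083, 0.125).
The basis stays optimal until denim reaches 0; allowable decrease = 38.4 L.

38.4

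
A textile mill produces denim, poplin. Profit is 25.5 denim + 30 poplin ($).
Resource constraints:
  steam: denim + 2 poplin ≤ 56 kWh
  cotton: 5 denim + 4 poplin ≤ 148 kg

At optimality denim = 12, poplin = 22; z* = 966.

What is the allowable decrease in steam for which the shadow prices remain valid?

Binding constraints: steam, cotton. The basis is B = [[1,2],[5,4]] with det -6.
Per unit decrease in steam, x* moves by d = (0.6667, -0.8333).
The basis stays optimal until poplin reaches 0; allowable decrease = 26.4 kWh.

26.4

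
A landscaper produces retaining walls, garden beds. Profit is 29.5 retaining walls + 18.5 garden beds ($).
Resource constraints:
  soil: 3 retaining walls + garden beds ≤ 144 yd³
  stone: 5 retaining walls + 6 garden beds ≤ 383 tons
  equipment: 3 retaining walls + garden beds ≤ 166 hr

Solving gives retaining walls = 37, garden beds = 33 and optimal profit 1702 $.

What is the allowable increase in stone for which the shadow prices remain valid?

Binding constraints: soil, stone. The basis is B = [[3,1],[5,6]] with det 13.
Per unit increase in stone, x* moves by d = (-0.0769, 0.2308).
The basis stays optimal until retaining walls reaches 0; allowable increase = 481 tons.

481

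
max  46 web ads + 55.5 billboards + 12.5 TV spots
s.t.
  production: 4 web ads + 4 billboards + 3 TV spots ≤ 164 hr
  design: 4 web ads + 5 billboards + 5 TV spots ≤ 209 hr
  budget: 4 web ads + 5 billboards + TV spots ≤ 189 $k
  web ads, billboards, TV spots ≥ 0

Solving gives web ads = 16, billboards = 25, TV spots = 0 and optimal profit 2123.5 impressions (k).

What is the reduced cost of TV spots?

Binding: production and budget. Non-binding: design (20 unused).
Slack constraints have shadow price 0 (complementary slackness).
Dual feasibility on the basic columns requires 4·y_production + 4·y_budget = 46, 4·y_production + 5·y_budget = 55.5.
→ y_production = 2 and y_budget = 9.5.
Reduced cost of TV spots: c₃ − yᵀa₃ = 12.5 − (2·3 + 9.5·1) = 12.5 − 15.5 = -3.

-3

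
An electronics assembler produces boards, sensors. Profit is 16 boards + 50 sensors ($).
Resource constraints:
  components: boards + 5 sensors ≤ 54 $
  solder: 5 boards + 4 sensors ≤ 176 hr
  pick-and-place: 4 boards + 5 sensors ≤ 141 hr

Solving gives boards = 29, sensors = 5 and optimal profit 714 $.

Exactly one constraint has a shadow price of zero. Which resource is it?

solder

components: 54/54 (binding)
solder: 165/176 (slack 11)
pick-and-place: 141/141 (binding)
By complementary slackness, a constraint with positive slack has shadow price 0 → solder.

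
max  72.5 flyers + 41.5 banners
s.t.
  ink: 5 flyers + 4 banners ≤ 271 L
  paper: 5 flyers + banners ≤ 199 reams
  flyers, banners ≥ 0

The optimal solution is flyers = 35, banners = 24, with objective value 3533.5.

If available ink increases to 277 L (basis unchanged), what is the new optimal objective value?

3587.5

Both ink and paper are binding at x*.
Dual feasibility on the basic columns requires 5·y_ink + 5·y_paper = 72.5, 4·y_ink + 1·y_paper = 41.5.
Solving: y_ink = 9, y_paper = 5.5.
Δz = y_ink·Δb = 9 × (6) = 54, so new z* = 3533.5 + 54 = 3587.5.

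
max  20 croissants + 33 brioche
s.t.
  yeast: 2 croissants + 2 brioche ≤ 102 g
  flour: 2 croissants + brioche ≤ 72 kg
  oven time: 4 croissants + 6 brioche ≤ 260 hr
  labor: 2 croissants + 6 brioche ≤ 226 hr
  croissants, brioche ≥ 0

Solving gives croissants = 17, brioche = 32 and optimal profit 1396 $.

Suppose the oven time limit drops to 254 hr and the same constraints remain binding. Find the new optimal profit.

1369

Binding: oven time and labor. Non-binding: yeast (4 unused), flour (6 unused).
Since yeast, flour are not tight, their duals are 0.
From A_Bᵀ y = c: 4·y_oven time + 2·y_labor = 20; 6·y_oven time + 6·y_labor = 33.
→ y_oven time = 4.5 and y_labor = 1.
Δz = y_oven time·Δb = 4.5 × (-6) = -27, so new z* = 1396 − 27 = 1369.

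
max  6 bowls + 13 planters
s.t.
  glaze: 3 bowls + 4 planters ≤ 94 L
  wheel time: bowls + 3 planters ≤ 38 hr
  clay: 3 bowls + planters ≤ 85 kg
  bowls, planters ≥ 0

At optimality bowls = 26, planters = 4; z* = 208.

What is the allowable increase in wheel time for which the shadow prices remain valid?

32.5

Binding constraints: glaze, wheel time. The basis is B = [[3,4],[1,3]] with det 5.
Per unit increase in wheel time, x* moves by d = (-0.8, 0.6).
The basis stays optimal until bowls reaches 0; allowable increase = 32.5 hr.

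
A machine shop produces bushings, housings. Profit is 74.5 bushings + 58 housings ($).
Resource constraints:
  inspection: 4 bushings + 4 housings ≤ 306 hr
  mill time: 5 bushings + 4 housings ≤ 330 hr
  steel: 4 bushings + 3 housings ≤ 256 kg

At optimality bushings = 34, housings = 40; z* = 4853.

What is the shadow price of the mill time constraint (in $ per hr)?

8.5

Check each constraint at x*: inspection 296/306 (slack 10); mill time 330/330 (tight); steel 256/256 (tight).
Slack constraints have shadow price 0 (complementary slackness).
From A_Bᵀ y = c: 5·y_mill time + 4·y_steel = 74.5; 4·y_mill time + 3·y_steel = 58.
This yields shadow prices y_mill time = 8.5, y_steel = 8.
Shadow price of mill time = 8.5.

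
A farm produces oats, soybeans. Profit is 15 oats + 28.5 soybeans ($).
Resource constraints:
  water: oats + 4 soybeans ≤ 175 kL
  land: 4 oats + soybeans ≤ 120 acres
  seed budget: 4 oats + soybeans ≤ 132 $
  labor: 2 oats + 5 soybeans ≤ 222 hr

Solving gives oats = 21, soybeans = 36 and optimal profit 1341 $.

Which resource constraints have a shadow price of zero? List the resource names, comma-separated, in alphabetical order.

water: 165/175 (slack 10)
land: 120/120 (binding)
seed budget: 120/132 (slack 12)
labor: 222/222 (binding)
By complementary slackness, a constraint with positive slack has shadow price 0 → seed budget, water.

seed budget, water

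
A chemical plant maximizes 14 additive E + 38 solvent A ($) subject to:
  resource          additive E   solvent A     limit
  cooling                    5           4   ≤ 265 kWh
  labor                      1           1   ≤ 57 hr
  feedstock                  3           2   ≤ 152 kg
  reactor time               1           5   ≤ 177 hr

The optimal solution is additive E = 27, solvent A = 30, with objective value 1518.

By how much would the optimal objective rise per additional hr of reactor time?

At the optimum: cooling uses 255 of 265 (slack = 10); labor uses 57 of 57 (binding); feedstock uses 141 of 152 (slack = 11); reactor time uses 177 of 177 (binding).
By complementary slackness, y = 0 for the non-binding constraints.
Dual feasibility on the basic columns requires 1·y_labor + 1·y_reactor time = 14, 1·y_labor + 5·y_reactor time = 38.
This yields shadow prices y_labor = 8, y_reactor time = 6.
Shadow price of reactor time = 6.

6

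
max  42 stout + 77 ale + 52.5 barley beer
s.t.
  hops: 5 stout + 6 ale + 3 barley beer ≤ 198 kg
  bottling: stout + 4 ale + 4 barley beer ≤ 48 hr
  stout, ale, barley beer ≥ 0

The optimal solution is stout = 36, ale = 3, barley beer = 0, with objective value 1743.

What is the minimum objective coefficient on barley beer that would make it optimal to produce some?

57.5

Both hops and bottling are binding at x*.
From A_Bᵀ y = c: 5·y_hops + 1·y_bottling = 42; 6·y_hops + 4·y_bottling = 77.
This yields shadow prices y_hops = 6.5, y_bottling = 9.5.
barley beer enters the basis when its profit ≥ yᵀa₃ = 6.5·3 + 9.5·4 = 57.5.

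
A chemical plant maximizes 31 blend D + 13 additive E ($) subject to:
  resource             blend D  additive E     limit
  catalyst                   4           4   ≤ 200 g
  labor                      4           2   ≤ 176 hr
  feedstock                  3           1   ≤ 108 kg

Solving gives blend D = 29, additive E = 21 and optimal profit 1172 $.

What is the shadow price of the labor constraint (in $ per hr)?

0

Check each constraint at x*: catalyst 200/200 (tight); labor 158/176 (slack 18); feedstock 108/108 (tight).
By complementary slackness, y = 0 for the non-binding constraint.
From A_Bᵀ y = c: 4·y_catalyst + 3·y_feedstock = 31; 4·y_catalyst + 1·y_feedstock = 13.
Solving: y_catalyst = 1, y_feedstock = 9.
Shadow price of labor = 0.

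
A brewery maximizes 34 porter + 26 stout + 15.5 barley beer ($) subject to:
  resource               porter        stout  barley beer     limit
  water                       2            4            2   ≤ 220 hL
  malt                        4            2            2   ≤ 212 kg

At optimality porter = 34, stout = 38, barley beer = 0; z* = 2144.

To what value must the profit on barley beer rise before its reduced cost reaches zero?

Both water and malt are binding at x*.
From A_Bᵀ y = c: 2·y_water + 4·y_malt = 34; 4·y_water + 2·y_malt = 26.
→ y_water = 3 and y_malt = 7.
barley beer enters the basis when its profit ≥ yᵀa₃ = 3·2 + 7·2 = 20.

20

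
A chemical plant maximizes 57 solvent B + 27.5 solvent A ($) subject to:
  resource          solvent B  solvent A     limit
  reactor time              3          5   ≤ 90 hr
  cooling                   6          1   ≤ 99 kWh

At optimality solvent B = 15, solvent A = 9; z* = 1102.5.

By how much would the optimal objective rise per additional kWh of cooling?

7.5

Check each constraint at x*: reactor time 90/90 (tight); cooling 99/99 (tight).
From A_Bᵀ y = c: 3·y_reactor time + 6·y_cooling = 57; 5·y_reactor time + 1·y_cooling = 27.5.
Solving: y_reactor time = 4, y_cooling = 7.5.
Shadow price of cooling = 7.5.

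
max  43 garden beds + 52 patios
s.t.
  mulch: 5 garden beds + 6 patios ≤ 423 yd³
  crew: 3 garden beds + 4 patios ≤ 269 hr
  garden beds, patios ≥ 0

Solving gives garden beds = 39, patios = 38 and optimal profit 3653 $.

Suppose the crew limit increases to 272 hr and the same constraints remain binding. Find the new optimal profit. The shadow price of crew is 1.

3656

Δb = 3, so new z* = 3653 + (1)·(3) = 3653 + 3 = 3656.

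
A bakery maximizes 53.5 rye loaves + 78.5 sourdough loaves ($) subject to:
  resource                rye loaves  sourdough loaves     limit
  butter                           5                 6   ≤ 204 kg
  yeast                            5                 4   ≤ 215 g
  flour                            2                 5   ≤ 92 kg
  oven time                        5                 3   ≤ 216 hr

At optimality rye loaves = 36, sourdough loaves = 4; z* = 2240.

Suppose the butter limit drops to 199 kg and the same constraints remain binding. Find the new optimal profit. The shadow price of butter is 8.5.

2197.5

Δb = -5, so new z* = 2240 + (8.5)·(-5) = 2240 − 42.5 = 2197.5.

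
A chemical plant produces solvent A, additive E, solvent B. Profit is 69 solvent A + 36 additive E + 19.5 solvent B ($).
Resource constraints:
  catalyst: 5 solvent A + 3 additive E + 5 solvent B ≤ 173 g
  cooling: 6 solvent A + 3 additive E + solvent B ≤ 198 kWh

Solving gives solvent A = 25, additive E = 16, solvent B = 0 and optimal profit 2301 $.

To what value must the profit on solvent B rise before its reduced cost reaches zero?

Check each constraint at x*: catalyst 173/173 (tight); cooling 198/198 (tight).
Dual feasibility on the basic columns requires 5·y_catalyst + 6·y_cooling = 69, 3·y_catalyst + 3·y_cooling = 36.
This yields shadow prices y_catalyst = 3, y_cooling = 9.
solvent B enters the basis when its profit ≥ yᵀa₃ = 3·5 + 9·1 = 24.

24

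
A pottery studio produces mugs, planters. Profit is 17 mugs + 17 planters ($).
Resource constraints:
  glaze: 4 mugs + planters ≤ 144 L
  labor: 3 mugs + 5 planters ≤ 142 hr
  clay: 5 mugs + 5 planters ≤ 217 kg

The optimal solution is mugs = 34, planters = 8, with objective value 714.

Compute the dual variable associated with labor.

At the optimum: glaze uses 144 of 144 (binding); labor uses 142 of 142 (binding); clay uses 210 of 217 (slack = 7).
Since clay is not tight, its dual is 0.
From A_Bᵀ y = c: 4·y_glaze + 3·y_labor = 17; 1·y_glaze + 5·y_labor = 17.
This yields shadow prices y_glaze = 2, y_labor = 3.
Shadow price of labor = 3.

3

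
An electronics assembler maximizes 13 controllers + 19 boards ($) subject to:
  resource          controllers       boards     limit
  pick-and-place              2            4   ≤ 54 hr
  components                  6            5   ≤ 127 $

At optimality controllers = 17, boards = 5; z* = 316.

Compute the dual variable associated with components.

At the optimum: pick-and-place uses 54 of 54 (binding); components uses 127 of 127 (binding).
From A_Bᵀ y = c: 2·y_pick-and-place + 6·y_components = 13; 4·y_pick-and-place + 5·y_components = 19.
Solving: y_pick-and-place = 3.5, y_components = 1.
Shadow price of components = 1.

1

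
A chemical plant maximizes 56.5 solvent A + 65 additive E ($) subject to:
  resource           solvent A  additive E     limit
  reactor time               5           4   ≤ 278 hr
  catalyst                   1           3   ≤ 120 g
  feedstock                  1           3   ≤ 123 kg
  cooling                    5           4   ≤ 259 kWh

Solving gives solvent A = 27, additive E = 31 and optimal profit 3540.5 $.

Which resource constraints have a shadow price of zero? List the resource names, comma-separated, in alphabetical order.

feedstock, reactor time

reactor time: 259/278 (slack 19)
catalyst: 120/120 (binding)
feedstock: 120/123 (slack 3)
cooling: 259/259 (binding)
By complementary slackness, a constraint with positive slack has shadow price 0 → feedstock, reactor time.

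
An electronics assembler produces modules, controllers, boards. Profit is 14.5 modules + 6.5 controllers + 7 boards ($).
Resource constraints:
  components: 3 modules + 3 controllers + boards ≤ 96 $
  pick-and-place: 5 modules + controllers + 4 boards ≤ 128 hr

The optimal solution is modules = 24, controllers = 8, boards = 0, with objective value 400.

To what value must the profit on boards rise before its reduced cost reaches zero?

Check each constraint at x*: components 96/96 (tight); pick-and-place 128/128 (tight).
From A_Bᵀ y = c: 3·y_components + 5·y_pick-and-place = 14.5; 3·y_components + 1·y_pick-and-place = 6.5.
→ y_components = 1.5 and y_pick-and-place = 2.
boards enters the basis when its profit ≥ yᵀa₃ = 1.5·1 + 2·4 = 9.5.

9.5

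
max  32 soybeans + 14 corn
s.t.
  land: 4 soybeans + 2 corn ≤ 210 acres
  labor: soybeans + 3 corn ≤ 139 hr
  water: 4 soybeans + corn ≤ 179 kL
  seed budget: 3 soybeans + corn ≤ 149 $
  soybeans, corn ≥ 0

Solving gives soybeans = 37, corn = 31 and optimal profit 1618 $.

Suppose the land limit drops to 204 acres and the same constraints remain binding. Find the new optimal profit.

1582

Binding: land and water. Non-binding: labor (9 unused), seed budget (7 unused).
Since labor, seed budget are not tight, their duals are 0.
Dual feasibility on the basic columns requires 4·y_land + 4·y_water = 32, 2·y_land + 1·y_water = 14.
Solving: y_land = 6, y_water = 2.
Δz = y_land·Δb = 6 × (-6) = -36, so new z* = 1618 − 36 = 1582.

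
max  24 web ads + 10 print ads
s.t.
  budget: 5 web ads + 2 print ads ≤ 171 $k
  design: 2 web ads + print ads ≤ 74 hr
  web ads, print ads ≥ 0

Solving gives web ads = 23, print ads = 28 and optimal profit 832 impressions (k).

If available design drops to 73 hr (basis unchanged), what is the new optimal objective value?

Both budget and design are binding at x*.
The binding rows give the dual system: 5·y_budget + 2·y_design = 24 and 2·y_budget + 1·y_design = 10.
Solving: y_budget = 4, y_design = 2.
Δz = y_design·Δb = 2 × (-1) = -2, so new z* = 832 − 2 = 830.

830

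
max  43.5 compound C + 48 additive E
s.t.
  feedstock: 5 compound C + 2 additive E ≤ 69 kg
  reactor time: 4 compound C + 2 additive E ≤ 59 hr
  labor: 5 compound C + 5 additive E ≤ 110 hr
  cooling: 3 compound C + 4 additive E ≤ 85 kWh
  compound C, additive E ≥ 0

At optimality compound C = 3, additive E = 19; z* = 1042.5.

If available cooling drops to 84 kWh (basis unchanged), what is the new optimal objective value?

Binding: labor and cooling. Non-binding: feedstock (16 unused), reactor time (9 unused).
Since feedstock, reactor time are not tight, their duals are 0.
The binding rows give the dual system: 5·y_labor + 3·y_cooling = 43.5 and 5·y_labor + 4·y_cooling = 48.
Solving: y_labor = 6, y_cooling = 4.5.
Δz = y_cooling·Δb = 4.5 × (-1) = -4.5, so new z* = 1042.5 − 4.5 = 1038.

1038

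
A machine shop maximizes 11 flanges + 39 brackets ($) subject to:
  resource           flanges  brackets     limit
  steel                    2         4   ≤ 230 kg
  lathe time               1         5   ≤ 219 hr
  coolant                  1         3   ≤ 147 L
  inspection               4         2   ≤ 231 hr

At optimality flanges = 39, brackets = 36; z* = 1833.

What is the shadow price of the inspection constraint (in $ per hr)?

Binding: lathe time and coolant. Non-binding: steel (8 unused), inspection (3 unused).
Slack constraints have shadow price 0 (complementary slackness).
The binding rows give the dual system: 1·y_lathe time + 1·y_coolant = 11 and 5·y_lathe time + 3·y_coolant = 39.
This yields shadow prices y_lathe time = 3, y_coolant = 8.
Shadow price of inspection = 0.

0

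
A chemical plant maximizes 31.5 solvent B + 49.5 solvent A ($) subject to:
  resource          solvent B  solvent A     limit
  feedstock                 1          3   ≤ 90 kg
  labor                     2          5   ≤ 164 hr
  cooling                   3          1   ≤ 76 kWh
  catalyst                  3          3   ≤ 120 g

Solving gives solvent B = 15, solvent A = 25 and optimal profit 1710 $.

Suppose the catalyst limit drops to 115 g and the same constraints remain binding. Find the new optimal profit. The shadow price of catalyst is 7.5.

1672.5

Δb = -5, so new z* = 1710 + (7.5)·(-5) = 1710 − 37.5 = 1672.5.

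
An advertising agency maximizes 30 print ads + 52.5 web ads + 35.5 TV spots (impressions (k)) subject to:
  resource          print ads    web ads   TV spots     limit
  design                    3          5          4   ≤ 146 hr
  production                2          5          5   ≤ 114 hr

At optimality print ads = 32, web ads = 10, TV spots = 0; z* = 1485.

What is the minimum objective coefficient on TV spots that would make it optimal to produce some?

At the optimum: design uses 146 of 146 (binding); production uses 114 of 114 (binding).
Dual feasibility on the basic columns requires 3·y_design + 2·y_production = 30, 5·y_design + 5·y_production = 52.5.
Solving: y_design = 9, y_production = 1.5.
TV spots enters the basis when its profit ≥ yᵀa₃ = 9·4 + 1.5·5 = 43.5.

43.5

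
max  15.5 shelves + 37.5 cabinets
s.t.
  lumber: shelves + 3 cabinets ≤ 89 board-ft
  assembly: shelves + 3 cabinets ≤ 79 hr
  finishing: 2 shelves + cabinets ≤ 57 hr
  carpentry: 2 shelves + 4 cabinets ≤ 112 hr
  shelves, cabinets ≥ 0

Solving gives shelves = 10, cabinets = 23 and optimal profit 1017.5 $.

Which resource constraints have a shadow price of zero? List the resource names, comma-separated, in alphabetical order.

finishing, lumber

lumber: 79/89 (slack 10)
assembly: 79/79 (binding)
finishing: 43/57 (slack 14)
carpentry: 112/112 (binding)
By complementary slackness, a constraint with positive slack has shadow price 0 → finishing, lumber.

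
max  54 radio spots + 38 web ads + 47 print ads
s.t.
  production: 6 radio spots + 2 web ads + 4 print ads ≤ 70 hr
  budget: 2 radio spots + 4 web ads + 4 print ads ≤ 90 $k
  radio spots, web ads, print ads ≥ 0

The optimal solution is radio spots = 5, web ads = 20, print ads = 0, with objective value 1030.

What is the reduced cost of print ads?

-5

Check each constraint at x*: production 70/70 (tight); budget 90/90 (tight).
Dual feasibility on the basic columns requires 6·y_production + 2·y_budget = 54, 2·y_production + 4·y_budget = 38.
Solving: y_production = 7, y_budget = 6.
Reduced cost of print ads: c₃ − yᵀa₃ = 47 − (7·4 + 6·4) = 47 − 52 = -5.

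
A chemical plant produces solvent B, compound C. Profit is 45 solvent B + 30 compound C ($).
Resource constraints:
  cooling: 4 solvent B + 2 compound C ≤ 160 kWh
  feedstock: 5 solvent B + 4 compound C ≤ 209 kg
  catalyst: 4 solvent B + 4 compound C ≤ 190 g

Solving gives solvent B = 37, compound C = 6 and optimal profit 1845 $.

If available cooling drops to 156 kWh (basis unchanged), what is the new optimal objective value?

Check each constraint at x*: cooling 160/160 (tight); feedstock 209/209 (tight); catalyst 172/190 (slack 18).
Slack constraints have shadow price 0 (complementary slackness).
From A_Bᵀ y = c: 4·y_cooling + 5·y_feedstock = 45; 2·y_cooling + 4·y_feedstock = 30.
Solving: y_cooling = 5, y_feedstock = 5.
Δz = y_cooling·Δb = 5 × (-4) = -20, so new z* = 1845 − 20 = 1825.

1825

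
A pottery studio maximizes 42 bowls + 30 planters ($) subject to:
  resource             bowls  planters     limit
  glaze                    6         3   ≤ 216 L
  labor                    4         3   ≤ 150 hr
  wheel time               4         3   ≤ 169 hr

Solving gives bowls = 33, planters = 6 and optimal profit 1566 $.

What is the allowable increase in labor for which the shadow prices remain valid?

Binding constraints: glaze, labor. The basis is B = [[6,3],[4,3]] with det 6.
Per unit increase in labor, x* moves by d = (-0.5, 1).
The basis stays optimal until wheel time becomes binding; allowable increase = 19 hr.

19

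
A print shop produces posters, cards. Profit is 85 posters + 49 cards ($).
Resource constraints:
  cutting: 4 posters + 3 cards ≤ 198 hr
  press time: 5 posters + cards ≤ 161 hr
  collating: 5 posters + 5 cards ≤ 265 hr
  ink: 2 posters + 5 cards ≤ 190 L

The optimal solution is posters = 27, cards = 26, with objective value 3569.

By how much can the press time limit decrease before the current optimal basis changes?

Binding constraints: press time, collating. The basis is B = [[5,1],[5,5]] with det 20.
Per unit decrease in press time, x* moves by d = (-0.25, 0.25).
The basis stays optimal until ink becomes binding; allowable decrease = 8 hr.

8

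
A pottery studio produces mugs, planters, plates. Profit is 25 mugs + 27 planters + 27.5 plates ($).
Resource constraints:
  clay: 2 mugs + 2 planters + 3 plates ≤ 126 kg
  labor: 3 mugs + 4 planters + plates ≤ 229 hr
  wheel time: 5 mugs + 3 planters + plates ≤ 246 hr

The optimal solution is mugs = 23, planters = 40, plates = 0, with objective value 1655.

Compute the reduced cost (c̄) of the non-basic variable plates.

-3

Check each constraint at x*: clay 126/126 (tight); labor 229/229 (tight); wheel time 235/246 (slack 11).
Since wheel time is not tight, its dual is 0.
From A_Bᵀ y = c: 2·y_clay + 3·y_labor = 25; 2·y_clay + 4·y_labor = 27.
This yields shadow prices y_clay = 9.5, y_labor = 2.
Reduced cost of plates: c₃ − yᵀa₃ = 27.5 − (9.5·3 + 2·1) = 27.5 − 30.5 = -3.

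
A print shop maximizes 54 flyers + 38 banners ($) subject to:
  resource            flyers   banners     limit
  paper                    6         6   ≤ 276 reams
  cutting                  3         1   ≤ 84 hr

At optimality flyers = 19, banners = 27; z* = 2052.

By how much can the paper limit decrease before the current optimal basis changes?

Binding constraints: paper, cutting. The basis is B = [[6,6],[3,1]] with det -12.
Per unit decrease in paper, x* moves by d = (0.0833, -0.25).
The basis stays optimal until banners reaches 0; allowable decrease = 108 reams.

108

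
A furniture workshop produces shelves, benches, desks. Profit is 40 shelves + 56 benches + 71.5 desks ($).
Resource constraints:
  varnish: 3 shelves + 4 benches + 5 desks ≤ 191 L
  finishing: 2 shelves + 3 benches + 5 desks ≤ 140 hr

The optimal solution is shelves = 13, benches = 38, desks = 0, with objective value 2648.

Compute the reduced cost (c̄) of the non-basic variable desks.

Both varnish and finishing are binding at x*.
The binding rows give the dual system: 3·y_varnish + 2·y_finishing = 40 and 4·y_varnish + 3·y_finishing = 56.
This yields shadow prices y_varnish = 8, y_finishing = 8.
Reduced cost of desks: c₃ − yᵀa₃ = 71.5 − (8·5 + 8·5) = 71.5 − 80 = -8.5.

-8.5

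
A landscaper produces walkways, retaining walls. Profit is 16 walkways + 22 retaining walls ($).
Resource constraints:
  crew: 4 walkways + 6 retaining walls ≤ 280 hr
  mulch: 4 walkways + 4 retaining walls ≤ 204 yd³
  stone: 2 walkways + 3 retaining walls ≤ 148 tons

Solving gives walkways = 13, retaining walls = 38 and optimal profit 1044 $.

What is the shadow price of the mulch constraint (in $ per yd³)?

1

Check each constraint at x*: crew 280/280 (tight); mulch 204/204 (tight); stone 140/148 (slack 8).
By complementary slackness, y = 0 for the non-binding constraint.
Dual feasibility on the basic columns requires 4·y_crew + 4·y_mulch = 16, 6·y_crew + 4·y_mulch = 22.
→ y_crew = 3 and y_mulch = 1.
Shadow price of mulch = 1.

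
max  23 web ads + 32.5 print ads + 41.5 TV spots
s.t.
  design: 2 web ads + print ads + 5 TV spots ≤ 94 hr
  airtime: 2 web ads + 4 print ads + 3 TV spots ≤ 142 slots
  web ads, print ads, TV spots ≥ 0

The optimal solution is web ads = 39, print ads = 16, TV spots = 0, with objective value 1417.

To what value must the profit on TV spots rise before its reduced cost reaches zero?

Both design and airtime are binding at x*.
The binding rows give the dual system: 2·y_design + 2·y_airtime = 23 and 1·y_design + 4·y_airtime = 32.5.
→ y_design = 4.5 and y_airtime = 7.
TV spots enters the basis when its profit ≥ yᵀa₃ = 4.5·5 + 7·3 = 43.5.

43.5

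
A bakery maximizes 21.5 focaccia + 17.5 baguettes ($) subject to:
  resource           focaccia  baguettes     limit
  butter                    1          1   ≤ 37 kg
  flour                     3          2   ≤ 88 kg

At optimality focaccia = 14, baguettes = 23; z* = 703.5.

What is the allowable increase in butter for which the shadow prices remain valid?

7

Binding constraints: butter, flour. The basis is B = [[1,1],[3,2]] with det -1.
Per unit increase in butter, x* moves by d = (-2, 3).
The basis stays optimal until focaccia reaches 0; allowable increase = 7 kg.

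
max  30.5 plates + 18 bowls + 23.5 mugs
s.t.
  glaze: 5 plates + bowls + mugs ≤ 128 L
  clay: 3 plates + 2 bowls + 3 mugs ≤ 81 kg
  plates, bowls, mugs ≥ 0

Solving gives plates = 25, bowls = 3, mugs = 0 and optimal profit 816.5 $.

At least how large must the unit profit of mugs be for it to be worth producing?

26.5

Check each constraint at x*: glaze 128/128 (tight); clay 81/81 (tight).
The binding rows give the dual system: 5·y_glaze + 3·y_clay = 30.5 and 1·y_glaze + 2·y_clay = 18.
Solving: y_glaze = 1, y_clay = 8.5.
mugs enters the basis when its profit ≥ yᵀa₃ = 1·1 + 8.5·3 = 26.5.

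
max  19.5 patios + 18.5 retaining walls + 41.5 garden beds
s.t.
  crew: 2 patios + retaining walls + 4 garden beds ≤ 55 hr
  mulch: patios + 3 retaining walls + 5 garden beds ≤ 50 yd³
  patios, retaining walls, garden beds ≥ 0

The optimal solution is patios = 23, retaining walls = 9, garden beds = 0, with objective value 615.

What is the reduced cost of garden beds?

Check each constraint at x*: crew 55/55 (tight); mulch 50/50 (tight).
Dual feasibility on the basic columns requires 2·y_crew + 1·y_mulch = 19.5, 1·y_crew + 3·y_mulch = 18.5.
This yields shadow prices y_crew = 8, y_mulch = 3.5.
Reduced cost of garden beds: c₃ − yᵀa₃ = 41.5 − (8·4 + 3.5·5) = 41.5 − 49.5 = -8.

-8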